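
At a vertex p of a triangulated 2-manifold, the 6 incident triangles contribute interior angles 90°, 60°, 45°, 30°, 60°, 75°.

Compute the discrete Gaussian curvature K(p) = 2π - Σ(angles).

Sum of angles = 360°. K = 360° - 360° = 0°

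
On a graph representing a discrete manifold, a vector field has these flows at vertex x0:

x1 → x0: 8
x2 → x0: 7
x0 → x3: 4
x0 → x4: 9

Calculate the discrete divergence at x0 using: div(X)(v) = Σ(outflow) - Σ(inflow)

Divergence = sum of outgoing flows = (-8) + (-7) + 4 + 9 = -2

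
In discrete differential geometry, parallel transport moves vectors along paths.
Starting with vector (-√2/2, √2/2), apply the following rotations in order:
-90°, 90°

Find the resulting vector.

Total rotation: (-90°) + 90° = 0°. Final vector: (-0.7071, 0.7071)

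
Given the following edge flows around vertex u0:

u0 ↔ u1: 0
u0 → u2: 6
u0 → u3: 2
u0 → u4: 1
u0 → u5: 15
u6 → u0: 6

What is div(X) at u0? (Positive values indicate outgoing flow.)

Divergence = sum of outgoing flows = 0 + 6 + 2 + 1 + 15 + (-6) = 18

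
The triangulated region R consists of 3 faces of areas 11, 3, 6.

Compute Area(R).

11 + 3 + 6 = 20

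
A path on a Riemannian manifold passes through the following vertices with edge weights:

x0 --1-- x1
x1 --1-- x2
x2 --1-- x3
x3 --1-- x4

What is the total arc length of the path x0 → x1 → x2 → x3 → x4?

Arc length = 1 + 1 + 1 + 1 = 4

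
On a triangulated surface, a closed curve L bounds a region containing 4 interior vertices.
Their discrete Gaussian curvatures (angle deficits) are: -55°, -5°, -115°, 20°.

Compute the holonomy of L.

Holonomy = total enclosed curvature = (-55°) + (-5°) + (-115°) + 20° = -155°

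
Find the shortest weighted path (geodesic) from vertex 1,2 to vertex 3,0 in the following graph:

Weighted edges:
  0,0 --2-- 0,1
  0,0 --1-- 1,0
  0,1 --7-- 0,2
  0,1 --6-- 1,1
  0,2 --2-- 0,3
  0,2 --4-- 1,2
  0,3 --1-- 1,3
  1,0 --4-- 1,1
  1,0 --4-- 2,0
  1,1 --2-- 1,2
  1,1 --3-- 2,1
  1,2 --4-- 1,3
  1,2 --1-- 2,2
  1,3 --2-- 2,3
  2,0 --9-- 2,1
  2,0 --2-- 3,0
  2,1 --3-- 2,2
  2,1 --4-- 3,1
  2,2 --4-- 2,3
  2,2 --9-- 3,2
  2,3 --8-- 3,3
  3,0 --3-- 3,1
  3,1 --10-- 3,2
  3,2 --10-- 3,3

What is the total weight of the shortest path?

Shortest path: 1,2 → 2,2 → 2,1 → 3,1 → 3,0, total weight = 11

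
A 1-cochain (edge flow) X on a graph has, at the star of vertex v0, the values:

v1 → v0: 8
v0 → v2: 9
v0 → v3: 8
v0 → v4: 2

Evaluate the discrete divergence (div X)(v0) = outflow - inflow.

Divergence = sum of outgoing flows = (-8) + 9 + 8 + 2 = 11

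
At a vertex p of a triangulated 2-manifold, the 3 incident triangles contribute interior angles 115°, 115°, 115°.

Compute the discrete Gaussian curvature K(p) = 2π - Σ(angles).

Sum of angles = 345°. K = 360° - 345° = 15° = π/12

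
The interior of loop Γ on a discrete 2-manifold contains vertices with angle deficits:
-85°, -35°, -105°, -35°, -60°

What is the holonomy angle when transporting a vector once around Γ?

Holonomy = total enclosed curvature = (-85°) + (-35°) + (-105°) + (-35°) + (-60°) = -320°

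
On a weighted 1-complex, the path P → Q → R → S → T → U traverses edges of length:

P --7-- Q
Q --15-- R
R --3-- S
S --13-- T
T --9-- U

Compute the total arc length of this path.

Arc length = 7 + 15 + 3 + 13 + 9 = 47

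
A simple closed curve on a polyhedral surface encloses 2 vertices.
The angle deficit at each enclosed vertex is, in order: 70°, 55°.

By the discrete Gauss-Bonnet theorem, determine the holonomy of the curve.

Holonomy = total enclosed curvature = 70° + 55° = 125°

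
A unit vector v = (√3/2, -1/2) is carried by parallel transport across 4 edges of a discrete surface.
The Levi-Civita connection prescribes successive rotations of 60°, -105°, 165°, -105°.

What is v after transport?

Total rotation: 60° + (-105°) + 165° + (-105°) = 15°. Final vector: (0.9659, -0.2588)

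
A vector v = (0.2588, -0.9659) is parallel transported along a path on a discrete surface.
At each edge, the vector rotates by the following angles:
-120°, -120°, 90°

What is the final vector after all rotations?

Total rotation: (-120°) + (-120°) + 90° = -150°. Final vector: (-0.7071, 0.7071)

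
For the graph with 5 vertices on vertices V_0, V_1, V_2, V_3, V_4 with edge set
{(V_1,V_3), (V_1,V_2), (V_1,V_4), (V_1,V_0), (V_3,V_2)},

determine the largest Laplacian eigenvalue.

Degrees: deg(V_0) = 1, deg(V_1) = 4, deg(V_2) = 2, deg(V_3) = 2, deg(V_4) = 1.
L = D − A with rows/columns ordered (V_0, V_1, V_2, V_3, V_4):
  [ 1, -1,  0,  0,  0]
  [-1,  4, -1, -1, -1]
  [ 0, -1,  2, -1,  0]
  [ 0, -1, -1,  2,  0]
  [ 0, -1,  0,  0,  1]
Characteristic polynomial: det(λI − L) = λ(λ − 1)²(λ − 3)(λ − 5).
Roots: λ = 0; (λ − 1) = 0 ⇒ λ = 1 (multiplicity 2); (λ − 3) = 0 ⇒ λ = 3; (λ − 5) = 0 ⇒ λ = 5.
(Check: the roots sum (with multiplicity) to 10, matching trace L = Σdeg = 2·5 = 10.)
Laplacian eigenvalues: [0.0, 1.0, 1.0, 3.0, 5.0]. Largest eigenvalue (spectral radius) = 5.0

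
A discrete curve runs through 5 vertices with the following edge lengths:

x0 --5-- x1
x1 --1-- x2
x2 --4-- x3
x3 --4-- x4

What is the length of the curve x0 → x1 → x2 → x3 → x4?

Arc length = 5 + 1 + 4 + 4 = 14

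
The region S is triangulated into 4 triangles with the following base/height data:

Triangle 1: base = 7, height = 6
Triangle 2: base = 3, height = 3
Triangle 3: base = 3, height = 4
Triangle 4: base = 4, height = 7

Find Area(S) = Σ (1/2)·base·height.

(1/2)×7×6 + (1/2)×3×3 + (1/2)×3×4 + (1/2)×4×7 = 45.5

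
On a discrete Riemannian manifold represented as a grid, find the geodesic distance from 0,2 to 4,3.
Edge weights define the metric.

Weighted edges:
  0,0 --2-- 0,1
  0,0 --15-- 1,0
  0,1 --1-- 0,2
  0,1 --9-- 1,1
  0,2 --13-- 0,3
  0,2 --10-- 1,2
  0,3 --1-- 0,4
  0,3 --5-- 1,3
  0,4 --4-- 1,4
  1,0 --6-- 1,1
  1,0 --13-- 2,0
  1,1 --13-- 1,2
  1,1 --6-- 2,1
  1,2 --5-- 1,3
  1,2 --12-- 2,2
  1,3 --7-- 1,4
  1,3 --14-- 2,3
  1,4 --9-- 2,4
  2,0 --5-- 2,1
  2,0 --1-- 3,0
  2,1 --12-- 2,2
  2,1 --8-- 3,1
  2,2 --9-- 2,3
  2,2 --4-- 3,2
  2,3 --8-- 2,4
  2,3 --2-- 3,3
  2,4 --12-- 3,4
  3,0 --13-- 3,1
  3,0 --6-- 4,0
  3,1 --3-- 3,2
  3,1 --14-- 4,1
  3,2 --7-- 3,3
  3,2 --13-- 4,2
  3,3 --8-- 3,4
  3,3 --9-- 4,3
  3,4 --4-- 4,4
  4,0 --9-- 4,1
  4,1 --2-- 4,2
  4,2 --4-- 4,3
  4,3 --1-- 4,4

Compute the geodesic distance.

Shortest path: 0,2 → 1,2 → 1,3 → 2,3 → 3,3 → 4,3, total weight = 40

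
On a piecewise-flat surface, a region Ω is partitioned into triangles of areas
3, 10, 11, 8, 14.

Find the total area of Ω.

3 + 10 + 11 + 8 + 14 = 46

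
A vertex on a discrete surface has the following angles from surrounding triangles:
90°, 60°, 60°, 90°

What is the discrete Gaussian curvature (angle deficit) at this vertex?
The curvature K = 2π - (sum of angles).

Sum of angles = 300°. K = 360° - 300° = 60° = π/3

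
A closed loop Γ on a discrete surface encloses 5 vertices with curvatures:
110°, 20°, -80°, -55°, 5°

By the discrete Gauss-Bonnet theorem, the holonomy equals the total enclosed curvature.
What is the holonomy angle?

Holonomy = total enclosed curvature = 110° + 20° + (-80°) + (-55°) + 5° = 0°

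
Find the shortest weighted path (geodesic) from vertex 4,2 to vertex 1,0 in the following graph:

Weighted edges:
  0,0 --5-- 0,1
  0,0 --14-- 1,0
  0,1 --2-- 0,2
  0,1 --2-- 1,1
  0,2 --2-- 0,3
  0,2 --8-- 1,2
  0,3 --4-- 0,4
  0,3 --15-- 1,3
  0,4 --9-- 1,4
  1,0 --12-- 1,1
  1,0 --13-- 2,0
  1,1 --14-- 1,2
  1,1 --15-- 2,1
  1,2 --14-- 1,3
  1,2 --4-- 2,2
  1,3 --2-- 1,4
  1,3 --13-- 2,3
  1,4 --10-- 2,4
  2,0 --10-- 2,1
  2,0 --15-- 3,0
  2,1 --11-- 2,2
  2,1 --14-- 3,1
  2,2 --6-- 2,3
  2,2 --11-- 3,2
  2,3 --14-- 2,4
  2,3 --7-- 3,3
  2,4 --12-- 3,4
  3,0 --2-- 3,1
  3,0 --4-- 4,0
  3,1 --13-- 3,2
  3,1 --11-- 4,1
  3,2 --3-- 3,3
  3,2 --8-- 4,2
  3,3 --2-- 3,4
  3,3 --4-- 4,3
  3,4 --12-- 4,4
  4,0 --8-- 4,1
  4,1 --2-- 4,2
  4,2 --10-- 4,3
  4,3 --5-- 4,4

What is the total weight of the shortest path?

Shortest path: 4,2 → 4,1 → 4,0 → 3,0 → 2,0 → 1,0, total weight = 42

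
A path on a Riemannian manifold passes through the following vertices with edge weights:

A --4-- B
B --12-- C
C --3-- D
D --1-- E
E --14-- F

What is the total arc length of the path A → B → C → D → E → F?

Arc length = 4 + 12 + 3 + 1 + 14 = 34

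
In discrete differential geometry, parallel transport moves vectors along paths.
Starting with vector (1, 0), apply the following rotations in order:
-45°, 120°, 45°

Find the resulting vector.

Total rotation: (-45°) + 120° + 45° = 120°. Final vector: (-0.5000, 0.8660)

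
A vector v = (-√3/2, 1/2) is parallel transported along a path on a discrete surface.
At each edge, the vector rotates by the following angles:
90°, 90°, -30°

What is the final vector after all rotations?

Total rotation: 90° + 90° + (-30°) = 150°. Final vector: (0.5000, -0.8660)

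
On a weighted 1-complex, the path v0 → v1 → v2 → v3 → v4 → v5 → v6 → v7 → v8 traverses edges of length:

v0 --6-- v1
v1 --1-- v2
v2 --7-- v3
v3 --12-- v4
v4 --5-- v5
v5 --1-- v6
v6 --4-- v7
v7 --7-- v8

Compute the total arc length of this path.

Arc length = 6 + 1 + 7 + 12 + 5 + 1 + 4 + 7 = 43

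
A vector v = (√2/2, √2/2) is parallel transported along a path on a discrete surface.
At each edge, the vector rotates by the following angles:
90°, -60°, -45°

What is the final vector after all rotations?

Total rotation: 90° + (-60°) + (-45°) = -15°. Final vector: (0.8660, 0.5000)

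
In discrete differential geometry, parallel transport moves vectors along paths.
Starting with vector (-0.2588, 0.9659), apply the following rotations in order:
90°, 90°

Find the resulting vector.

Total rotation: 90° + 90° = 180°. Final vector: (0.2588, -0.9659)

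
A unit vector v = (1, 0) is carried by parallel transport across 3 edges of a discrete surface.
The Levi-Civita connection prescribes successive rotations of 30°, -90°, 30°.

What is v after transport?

Total rotation: 30° + (-90°) + 30° = -30°. Final vector: (0.8660, -0.5000)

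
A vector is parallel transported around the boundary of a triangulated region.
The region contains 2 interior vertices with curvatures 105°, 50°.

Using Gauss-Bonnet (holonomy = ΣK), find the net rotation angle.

Holonomy = total enclosed curvature = 105° + 50° = 155°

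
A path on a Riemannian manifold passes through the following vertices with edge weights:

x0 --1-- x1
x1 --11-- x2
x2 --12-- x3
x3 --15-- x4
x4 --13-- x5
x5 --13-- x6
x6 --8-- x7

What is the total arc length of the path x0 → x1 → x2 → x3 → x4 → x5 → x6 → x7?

Arc length = 1 + 11 + 12 + 15 + 13 + 13 + 8 = 73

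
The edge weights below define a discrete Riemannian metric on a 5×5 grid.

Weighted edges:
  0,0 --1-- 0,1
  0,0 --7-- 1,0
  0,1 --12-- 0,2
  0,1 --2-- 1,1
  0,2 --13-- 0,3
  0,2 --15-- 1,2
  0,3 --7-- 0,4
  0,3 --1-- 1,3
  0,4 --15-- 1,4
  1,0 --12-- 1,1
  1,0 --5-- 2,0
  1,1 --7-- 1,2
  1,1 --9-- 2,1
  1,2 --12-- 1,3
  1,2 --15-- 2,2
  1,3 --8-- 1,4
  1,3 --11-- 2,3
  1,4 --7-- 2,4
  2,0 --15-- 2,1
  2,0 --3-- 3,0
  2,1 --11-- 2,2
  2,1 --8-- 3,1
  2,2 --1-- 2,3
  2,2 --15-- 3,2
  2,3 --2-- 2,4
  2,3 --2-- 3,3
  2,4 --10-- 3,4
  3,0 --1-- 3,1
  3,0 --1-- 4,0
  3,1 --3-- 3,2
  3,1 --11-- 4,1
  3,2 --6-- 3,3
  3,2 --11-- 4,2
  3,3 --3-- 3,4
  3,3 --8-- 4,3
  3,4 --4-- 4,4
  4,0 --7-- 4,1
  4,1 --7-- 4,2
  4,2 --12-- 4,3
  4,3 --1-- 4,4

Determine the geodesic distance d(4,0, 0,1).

Shortest path: 4,0 → 3,0 → 2,0 → 1,0 → 0,0 → 0,1, total weight = 17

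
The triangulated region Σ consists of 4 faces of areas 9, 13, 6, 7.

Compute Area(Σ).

9 + 13 + 6 + 7 = 35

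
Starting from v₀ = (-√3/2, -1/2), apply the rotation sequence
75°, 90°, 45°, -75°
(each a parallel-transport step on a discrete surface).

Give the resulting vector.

Total rotation: 75° + 90° + 45° + (-75°) = 135°. Final vector: (0.9659, -0.2588)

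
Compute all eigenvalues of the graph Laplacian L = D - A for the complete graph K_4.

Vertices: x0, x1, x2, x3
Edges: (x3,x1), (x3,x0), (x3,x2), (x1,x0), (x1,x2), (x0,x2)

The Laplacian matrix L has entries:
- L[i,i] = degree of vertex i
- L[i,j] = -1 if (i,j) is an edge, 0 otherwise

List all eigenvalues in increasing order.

For the complete graph K_n, L = nI − J (J = all-ones matrix). J has eigenvalues n (once, eigenvector 𝟙) and 0 (multiplicity n−1), so L has eigenvalues 0 (once) and n (multiplicity n−1). Here n = 4: eigenvalue 0 once and 4 with multiplicity 3.
Laplacian eigenvalues (increasing order): [0.0, 4.0, 4.0, 4.0]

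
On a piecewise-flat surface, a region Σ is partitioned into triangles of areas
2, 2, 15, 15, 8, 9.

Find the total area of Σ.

2 + 2 + 15 + 15 + 8 + 9 = 51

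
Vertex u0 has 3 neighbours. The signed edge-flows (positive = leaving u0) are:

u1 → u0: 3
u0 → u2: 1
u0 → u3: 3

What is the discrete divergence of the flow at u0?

Divergence = sum of outgoing flows = (-3) + 1 + 3 = 1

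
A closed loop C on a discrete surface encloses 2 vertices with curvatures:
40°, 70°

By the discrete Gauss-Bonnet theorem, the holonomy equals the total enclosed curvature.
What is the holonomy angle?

Holonomy = total enclosed curvature = 40° + 70° = 110°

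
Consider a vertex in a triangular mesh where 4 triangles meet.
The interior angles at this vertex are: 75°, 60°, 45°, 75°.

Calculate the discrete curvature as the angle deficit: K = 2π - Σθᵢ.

Sum of angles = 255°. K = 360° - 255° = 105°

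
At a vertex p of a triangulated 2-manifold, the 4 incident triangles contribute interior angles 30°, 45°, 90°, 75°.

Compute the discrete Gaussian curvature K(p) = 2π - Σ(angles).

Sum of angles = 240°. K = 360° - 240° = 120°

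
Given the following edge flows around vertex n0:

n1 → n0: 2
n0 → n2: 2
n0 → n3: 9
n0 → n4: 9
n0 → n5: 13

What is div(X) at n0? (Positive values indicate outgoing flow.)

Divergence = sum of outgoing flows = (-2) + 2 + 9 + 9 + 13 = 31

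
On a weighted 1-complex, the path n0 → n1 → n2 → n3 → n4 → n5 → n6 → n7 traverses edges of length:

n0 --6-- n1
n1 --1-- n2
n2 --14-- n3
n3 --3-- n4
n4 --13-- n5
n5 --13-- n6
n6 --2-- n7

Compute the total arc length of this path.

Arc length = 6 + 1 + 14 + 3 + 13 + 13 + 2 = 52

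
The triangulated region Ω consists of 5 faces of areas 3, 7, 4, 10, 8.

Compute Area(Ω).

3 + 7 + 4 + 10 + 8 = 32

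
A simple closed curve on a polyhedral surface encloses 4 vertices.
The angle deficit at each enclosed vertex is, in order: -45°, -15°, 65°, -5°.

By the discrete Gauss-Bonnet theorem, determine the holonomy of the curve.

Holonomy = total enclosed curvature = (-45°) + (-15°) + 65° + (-5°) = 0°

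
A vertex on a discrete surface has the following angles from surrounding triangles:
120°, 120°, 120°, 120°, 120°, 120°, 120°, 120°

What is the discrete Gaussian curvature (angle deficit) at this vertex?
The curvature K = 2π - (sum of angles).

Sum of angles = 960°. K = 360° - 960° = -600° = -10π/3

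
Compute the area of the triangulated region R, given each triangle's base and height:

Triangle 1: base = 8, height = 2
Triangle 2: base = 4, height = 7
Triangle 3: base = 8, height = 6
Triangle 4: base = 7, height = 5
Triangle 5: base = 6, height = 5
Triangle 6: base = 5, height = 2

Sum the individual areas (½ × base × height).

(1/2)×8×2 + (1/2)×4×7 + (1/2)×8×6 + (1/2)×7×5 + (1/2)×6×5 + (1/2)×5×2 = 83.5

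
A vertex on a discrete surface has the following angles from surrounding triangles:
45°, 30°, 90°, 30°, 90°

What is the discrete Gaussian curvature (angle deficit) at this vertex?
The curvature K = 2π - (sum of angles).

Sum of angles = 285°. K = 360° - 285° = 75° = 5π/12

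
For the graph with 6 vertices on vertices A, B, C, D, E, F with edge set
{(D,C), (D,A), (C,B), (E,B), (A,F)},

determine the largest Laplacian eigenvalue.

Degrees: deg(A) = 2, deg(B) = 2, deg(C) = 2, deg(D) = 2, deg(E) = 1, deg(F) = 1.
L = D − A with rows/columns ordered (A, B, C, D, E, F):
  [ 2,  0,  0, -1,  0, -1]
  [ 0,  2, -1,  0, -1,  0]
  [ 0, -1,  2, -1,  0,  0]
  [-1,  0, -1,  2,  0,  0]
  [ 0, -1,  0,  0,  1,  0]
  [-1,  0,  0,  0,  0,  1]
Characteristic polynomial: det(λI − L) = λ(λ² − 4λ + 1)(λ − 1)(λ − 2)(λ − 3).
Roots: λ = 0; (λ² − 4λ + 1) = 0 ⇒ λ = 2 ± √3 ≈ 0.2679, 3.7321; (λ − 1) = 0 ⇒ λ = 1; (λ − 2) = 0 ⇒ λ = 2; (λ − 3) = 0 ⇒ λ = 3.
(Check: the roots sum (with multiplicity) to 10, matching trace L = Σdeg = 2·5 = 10.)
Laplacian eigenvalues: [0.0, 0.2679, 1.0, 2.0, 3.0, 3.7321]. Largest eigenvalue (spectral radius) = 3.7321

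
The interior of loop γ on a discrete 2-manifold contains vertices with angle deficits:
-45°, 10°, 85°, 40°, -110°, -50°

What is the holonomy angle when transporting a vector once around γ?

Holonomy = total enclosed curvature = (-45°) + 10° + 85° + 40° + (-110°) + (-50°) = -70°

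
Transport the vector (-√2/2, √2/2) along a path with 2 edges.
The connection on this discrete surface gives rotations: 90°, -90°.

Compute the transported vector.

Total rotation: 90° + (-90°) = 0°. Final vector: (-0.7071, 0.7071)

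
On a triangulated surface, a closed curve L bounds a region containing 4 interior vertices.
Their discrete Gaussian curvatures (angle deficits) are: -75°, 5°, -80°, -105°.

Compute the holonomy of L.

Holonomy = total enclosed curvature = (-75°) + 5° + (-80°) + (-105°) = -255°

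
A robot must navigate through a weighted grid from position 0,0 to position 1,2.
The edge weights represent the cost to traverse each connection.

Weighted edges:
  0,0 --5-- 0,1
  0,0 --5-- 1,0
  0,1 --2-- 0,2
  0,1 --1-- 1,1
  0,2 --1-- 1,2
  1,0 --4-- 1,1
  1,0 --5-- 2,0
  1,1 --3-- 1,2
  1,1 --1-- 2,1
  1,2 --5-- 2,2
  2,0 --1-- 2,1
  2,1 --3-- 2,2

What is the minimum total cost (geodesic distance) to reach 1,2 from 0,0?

Shortest path: 0,0 → 0,1 → 0,2 → 1,2, total weight = 8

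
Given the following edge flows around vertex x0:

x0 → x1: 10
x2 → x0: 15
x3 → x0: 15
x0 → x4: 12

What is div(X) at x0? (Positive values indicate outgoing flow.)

Divergence = sum of outgoing flows = 10 + (-15) + (-15) + 12 = -8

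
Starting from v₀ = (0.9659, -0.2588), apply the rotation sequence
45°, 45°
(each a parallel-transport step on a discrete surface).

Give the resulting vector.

Total rotation: 45° + 45° = 90°. Final vector: (0.2588, 0.9659)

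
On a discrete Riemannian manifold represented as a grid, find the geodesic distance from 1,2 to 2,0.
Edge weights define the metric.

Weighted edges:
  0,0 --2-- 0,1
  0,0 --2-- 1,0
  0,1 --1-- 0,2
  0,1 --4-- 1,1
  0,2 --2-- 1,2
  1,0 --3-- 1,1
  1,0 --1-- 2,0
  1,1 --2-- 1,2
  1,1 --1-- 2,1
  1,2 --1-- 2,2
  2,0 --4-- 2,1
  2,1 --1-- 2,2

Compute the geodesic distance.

Shortest path: 1,2 → 2,2 → 2,1 → 2,0, total weight = 6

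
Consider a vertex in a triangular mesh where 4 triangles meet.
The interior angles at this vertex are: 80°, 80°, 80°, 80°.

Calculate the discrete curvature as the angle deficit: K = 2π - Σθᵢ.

Sum of angles = 320°. K = 360° - 320° = 40°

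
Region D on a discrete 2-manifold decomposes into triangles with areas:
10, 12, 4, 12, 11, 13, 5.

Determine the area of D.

10 + 12 + 4 + 12 + 11 + 13 + 5 = 67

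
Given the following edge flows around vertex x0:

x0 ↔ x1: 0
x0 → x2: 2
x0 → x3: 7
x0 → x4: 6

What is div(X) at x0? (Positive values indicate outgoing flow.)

Divergence = sum of outgoing flows = 0 + 2 + 7 + 6 = 15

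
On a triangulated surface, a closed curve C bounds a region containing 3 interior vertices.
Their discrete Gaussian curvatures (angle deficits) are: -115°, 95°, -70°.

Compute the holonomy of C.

Holonomy = total enclosed curvature = (-115°) + 95° + (-70°) = -90°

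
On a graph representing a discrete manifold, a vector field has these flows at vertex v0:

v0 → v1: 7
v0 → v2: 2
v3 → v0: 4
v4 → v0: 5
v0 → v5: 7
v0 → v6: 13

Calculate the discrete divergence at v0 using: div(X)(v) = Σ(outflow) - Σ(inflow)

Divergence = sum of outgoing flows = 7 + 2 + (-4) + (-5) + 7 + 13 = 20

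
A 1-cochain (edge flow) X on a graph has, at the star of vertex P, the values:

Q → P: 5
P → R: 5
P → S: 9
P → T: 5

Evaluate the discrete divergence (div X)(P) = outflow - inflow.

Divergence = sum of outgoing flows = (-5) + 5 + 9 + 5 = 14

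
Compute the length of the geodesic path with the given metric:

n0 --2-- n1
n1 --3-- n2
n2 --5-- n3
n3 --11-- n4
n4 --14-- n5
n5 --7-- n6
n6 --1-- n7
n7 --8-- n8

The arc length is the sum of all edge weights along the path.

Arc length = 2 + 3 + 5 + 11 + 14 + 7 + 1 + 8 = 51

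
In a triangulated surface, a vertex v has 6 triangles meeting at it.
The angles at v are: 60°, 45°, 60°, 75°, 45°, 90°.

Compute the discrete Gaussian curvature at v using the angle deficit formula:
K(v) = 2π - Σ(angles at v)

Sum of angles = 375°. K = 360° - 375° = -15°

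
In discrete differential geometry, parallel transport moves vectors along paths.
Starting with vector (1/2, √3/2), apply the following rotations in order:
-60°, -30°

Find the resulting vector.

Total rotation: (-60°) + (-30°) = -90°. Final vector: (0.8660, -0.5000)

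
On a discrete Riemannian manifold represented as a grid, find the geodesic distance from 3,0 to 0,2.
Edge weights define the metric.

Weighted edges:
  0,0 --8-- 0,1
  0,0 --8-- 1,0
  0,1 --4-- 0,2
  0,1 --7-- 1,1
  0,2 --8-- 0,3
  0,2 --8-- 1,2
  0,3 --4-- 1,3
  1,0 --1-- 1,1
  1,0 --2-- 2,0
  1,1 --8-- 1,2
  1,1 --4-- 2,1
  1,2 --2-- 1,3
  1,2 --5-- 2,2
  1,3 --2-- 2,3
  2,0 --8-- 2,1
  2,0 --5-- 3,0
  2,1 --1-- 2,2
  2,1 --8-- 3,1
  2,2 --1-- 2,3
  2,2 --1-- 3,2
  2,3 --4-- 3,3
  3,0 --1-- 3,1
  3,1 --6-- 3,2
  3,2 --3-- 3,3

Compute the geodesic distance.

Shortest path: 3,0 → 2,0 → 1,0 → 1,1 → 0,1 → 0,2, total weight = 19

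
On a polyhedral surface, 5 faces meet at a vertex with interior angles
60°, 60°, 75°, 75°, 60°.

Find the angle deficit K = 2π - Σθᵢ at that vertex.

Sum of angles = 330°. K = 360° - 330° = 30° = π/6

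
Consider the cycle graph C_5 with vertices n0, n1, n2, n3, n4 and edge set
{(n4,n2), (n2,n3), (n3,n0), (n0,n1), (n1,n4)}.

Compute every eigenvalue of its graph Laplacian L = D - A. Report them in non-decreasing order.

The cycle graph C_n has Laplacian eigenvalues λ_k = 2 − 2cos(2πk/n), k = 0, 1, …, n−1. Here n = 5:
k=0: 2 − 2cos(0) = 0.0; k=1: 2 − 2cos(2π/5) = 1.382; k=2: 2 − 2cos(4π/5) = 3.618; k=3: 2 − 2cos(6π/5) = 3.618; k=4: 2 − 2cos(8π/5) = 1.382.
Laplacian eigenvalues (increasing order): [0.0, 1.382, 1.382, 3.618, 3.618]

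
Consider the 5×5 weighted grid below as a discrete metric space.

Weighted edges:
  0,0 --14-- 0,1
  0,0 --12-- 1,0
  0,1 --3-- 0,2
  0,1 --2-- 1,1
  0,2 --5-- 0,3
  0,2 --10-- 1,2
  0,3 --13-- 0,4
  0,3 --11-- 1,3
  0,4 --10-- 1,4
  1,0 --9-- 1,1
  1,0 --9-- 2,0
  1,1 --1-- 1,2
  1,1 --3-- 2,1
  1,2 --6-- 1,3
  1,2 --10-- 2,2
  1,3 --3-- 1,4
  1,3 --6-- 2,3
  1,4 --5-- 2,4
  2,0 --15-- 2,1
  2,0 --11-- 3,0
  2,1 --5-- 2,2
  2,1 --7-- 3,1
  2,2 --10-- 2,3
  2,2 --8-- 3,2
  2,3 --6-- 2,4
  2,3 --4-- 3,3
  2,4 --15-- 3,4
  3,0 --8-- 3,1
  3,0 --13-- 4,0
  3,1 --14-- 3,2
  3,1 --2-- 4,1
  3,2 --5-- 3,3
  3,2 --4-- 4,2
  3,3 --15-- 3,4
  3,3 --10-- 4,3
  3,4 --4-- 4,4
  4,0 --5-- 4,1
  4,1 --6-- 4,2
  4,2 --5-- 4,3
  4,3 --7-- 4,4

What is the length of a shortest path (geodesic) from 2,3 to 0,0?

Shortest path: 2,3 → 1,3 → 1,2 → 1,1 → 0,1 → 0,0, total weight = 29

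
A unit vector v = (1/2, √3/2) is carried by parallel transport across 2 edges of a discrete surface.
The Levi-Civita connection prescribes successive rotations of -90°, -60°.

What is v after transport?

Total rotation: (-90°) + (-60°) = -150°. Final vector: (0, -1)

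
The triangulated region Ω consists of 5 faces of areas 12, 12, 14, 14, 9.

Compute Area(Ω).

12 + 12 + 14 + 14 + 9 = 61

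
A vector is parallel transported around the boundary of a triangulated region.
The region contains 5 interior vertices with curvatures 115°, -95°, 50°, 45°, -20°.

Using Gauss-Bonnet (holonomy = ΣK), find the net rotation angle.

Holonomy = total enclosed curvature = 115° + (-95°) + 50° + 45° + (-20°) = 95°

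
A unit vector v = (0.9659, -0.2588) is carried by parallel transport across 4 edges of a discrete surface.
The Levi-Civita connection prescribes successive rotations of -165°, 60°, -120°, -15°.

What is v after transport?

Total rotation: (-165°) + 60° + (-120°) + (-15°) = -240° ≡ 120° (mod 360°). Final vector: (-0.2588, 0.9659)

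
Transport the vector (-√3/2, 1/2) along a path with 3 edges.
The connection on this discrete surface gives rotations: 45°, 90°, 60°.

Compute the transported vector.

Total rotation: 45° + 90° + 60° = 195° ≡ -165° (mod 360°). Final vector: (0.9659, -0.2588)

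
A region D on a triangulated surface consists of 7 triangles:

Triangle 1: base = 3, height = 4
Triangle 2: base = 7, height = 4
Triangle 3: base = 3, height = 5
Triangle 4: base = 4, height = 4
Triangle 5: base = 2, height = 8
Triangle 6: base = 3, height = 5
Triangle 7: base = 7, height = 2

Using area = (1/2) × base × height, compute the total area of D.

(1/2)×3×4 + (1/2)×7×4 + (1/2)×3×5 + (1/2)×4×4 + (1/2)×2×8 + (1/2)×3×5 + (1/2)×7×2 = 58.0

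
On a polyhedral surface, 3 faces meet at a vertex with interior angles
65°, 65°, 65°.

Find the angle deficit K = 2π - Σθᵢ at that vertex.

Sum of angles = 195°. K = 360° - 195° = 165° = 11π/12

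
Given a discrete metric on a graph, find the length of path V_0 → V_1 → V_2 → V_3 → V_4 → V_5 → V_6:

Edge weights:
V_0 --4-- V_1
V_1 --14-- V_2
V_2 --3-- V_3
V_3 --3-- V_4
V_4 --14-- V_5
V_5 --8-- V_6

Arc length = 4 + 14 + 3 + 3 + 14 + 8 = 46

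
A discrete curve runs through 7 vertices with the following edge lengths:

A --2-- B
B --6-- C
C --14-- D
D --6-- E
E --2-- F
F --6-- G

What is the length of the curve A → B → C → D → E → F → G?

Arc length = 2 + 6 + 14 + 6 + 2 + 6 = 36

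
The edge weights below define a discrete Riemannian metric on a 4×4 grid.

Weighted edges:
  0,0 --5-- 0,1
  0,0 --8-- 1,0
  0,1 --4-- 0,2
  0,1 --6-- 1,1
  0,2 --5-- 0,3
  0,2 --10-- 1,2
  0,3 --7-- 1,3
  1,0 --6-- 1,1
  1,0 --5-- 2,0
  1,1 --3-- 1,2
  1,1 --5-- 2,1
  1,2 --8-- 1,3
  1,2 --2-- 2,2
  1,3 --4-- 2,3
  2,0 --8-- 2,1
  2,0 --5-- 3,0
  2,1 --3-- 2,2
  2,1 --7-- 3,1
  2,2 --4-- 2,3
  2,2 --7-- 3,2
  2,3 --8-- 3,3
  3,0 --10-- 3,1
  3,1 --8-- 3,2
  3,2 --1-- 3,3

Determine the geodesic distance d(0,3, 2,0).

Shortest path: 0,3 → 1,3 → 2,3 → 2,2 → 2,1 → 2,0, total weight = 26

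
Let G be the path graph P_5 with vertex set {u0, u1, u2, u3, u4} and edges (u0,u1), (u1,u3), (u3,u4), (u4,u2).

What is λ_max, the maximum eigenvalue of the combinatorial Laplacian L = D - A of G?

The path graph P_n has Laplacian eigenvalues λ_k = 2 − 2cos(kπ/n), k = 0, 1, …, n−1. Here n = 5:
k=0: 2 − 2cos(0) = 0.0; k=1: 2 − 2cos(π/5) = 0.382; k=2: 2 − 2cos(2π/5) = 1.382; k=3: 2 − 2cos(3π/5) = 2.618; k=4: 2 − 2cos(4π/5) = 3.618.
Laplacian eigenvalues: [0.0, 0.382, 1.382, 2.618, 3.618]. Largest eigenvalue (spectral radius) = 3.618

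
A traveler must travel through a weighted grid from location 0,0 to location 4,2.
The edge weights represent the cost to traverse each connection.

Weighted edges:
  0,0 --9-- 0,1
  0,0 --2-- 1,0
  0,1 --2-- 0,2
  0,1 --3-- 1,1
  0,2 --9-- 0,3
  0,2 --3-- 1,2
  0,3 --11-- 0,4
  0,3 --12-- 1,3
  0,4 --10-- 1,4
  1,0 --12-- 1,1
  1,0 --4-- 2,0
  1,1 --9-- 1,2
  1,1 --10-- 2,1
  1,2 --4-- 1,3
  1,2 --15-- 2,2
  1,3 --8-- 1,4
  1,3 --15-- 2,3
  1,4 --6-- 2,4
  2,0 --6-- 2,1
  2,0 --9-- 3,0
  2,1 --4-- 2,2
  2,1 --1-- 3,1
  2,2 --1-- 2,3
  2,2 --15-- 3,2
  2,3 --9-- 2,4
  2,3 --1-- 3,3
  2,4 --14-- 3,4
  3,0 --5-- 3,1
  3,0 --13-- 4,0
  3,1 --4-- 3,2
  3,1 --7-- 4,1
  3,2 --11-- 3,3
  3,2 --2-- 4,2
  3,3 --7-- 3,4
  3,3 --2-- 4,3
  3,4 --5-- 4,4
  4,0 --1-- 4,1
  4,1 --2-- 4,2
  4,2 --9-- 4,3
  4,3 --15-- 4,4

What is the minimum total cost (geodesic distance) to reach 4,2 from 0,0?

Shortest path: 0,0 → 1,0 → 2,0 → 2,1 → 3,1 → 3,2 → 4,2, total weight = 19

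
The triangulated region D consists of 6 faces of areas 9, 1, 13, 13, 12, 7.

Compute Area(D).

9 + 1 + 13 + 13 + 12 + 7 = 55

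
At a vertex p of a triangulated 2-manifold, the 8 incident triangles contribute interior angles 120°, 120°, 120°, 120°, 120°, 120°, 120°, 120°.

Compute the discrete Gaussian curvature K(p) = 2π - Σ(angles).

Sum of angles = 960°. K = 360° - 960° = -600°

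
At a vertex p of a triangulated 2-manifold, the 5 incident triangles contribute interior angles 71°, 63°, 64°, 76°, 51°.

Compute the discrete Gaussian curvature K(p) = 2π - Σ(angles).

Sum of angles = 325°. K = 360° - 325° = 35° = 7π/36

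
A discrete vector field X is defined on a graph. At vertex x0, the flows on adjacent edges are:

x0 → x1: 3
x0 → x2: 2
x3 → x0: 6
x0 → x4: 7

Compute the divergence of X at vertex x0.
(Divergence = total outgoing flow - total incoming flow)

Divergence = sum of outgoing flows = 3 + 2 + (-6) + 7 = 6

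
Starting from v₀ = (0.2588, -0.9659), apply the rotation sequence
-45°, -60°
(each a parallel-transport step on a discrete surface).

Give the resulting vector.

Total rotation: (-45°) + (-60°) = -105°. Final vector: (-1, 0)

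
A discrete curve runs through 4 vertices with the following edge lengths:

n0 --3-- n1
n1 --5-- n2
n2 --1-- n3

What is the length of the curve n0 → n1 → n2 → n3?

Arc length = 3 + 5 + 1 = 9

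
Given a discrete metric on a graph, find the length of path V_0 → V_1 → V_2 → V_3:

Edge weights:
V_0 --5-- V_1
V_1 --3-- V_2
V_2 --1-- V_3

Arc length = 5 + 3 + 1 = 9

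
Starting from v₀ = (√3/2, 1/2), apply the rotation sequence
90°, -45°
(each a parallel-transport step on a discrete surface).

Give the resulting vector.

Total rotation: 90° + (-45°) = 45°. Final vector: (0.2588, 0.9659)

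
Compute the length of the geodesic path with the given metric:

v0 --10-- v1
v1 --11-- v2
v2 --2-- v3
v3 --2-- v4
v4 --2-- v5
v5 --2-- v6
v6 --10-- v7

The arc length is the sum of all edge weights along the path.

Arc length = 10 + 11 + 2 + 2 + 2 + 2 + 10 = 39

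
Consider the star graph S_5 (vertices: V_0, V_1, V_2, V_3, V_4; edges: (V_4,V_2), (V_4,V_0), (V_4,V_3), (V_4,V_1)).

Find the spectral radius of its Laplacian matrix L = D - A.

The star S_5 is the complete bipartite graph K_{1,4} (one hub of degree 4, 4 leaves of degree 1). The Laplacian spectrum of K_{p,q} is 0, p (multiplicity q−1), q (multiplicity p−1), p+q. With p = 1, q = 4: 0 once, 1 with multiplicity 3, and 5 once. (Check: trace L = sum of degrees = 8 = 3·1 + 5.)
Laplacian eigenvalues: [0.0, 1.0, 1.0, 1.0, 5.0]. Largest eigenvalue (spectral radius) = 5.0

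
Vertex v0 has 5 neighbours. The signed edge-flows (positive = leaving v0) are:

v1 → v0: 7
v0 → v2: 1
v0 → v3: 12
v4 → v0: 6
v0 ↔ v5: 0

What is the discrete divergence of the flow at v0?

Divergence = sum of outgoing flows = (-7) + 1 + 12 + (-6) + 0 = 0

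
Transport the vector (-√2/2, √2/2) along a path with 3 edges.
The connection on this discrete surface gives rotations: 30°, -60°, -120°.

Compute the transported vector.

Total rotation: 30° + (-60°) + (-120°) = -150°. Final vector: (0.9659, -0.2588)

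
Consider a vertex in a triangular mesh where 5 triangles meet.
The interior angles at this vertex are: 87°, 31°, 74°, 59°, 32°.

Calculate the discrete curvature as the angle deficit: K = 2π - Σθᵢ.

Sum of angles = 283°. K = 360° - 283° = 77° = 77π/180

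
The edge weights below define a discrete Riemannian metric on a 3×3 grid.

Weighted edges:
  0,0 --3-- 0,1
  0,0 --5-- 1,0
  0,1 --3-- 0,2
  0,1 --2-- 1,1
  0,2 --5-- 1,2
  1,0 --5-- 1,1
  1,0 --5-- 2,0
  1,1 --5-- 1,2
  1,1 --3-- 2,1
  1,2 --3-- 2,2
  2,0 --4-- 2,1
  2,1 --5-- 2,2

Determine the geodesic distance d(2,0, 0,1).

Shortest path: 2,0 → 2,1 → 1,1 → 0,1, total weight = 9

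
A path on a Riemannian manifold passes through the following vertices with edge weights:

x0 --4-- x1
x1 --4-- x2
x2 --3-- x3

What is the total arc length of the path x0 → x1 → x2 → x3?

Arc length = 4 + 4 + 3 = 11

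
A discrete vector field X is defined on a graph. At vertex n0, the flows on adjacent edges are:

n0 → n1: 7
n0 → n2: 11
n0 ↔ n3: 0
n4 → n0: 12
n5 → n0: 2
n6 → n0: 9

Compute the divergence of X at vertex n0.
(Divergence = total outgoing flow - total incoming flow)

Divergence = sum of outgoing flows = 7 + 11 + 0 + (-12) + (-2) + (-9) = -5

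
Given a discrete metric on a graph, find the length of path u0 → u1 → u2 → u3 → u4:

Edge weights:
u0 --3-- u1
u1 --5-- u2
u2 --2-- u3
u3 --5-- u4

Arc length = 3 + 5 + 2 + 5 = 15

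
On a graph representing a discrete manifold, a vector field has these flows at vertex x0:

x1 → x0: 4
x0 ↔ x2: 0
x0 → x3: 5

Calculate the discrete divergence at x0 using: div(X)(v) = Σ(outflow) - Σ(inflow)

Divergence = sum of outgoing flows = (-4) + 0 + 5 = 1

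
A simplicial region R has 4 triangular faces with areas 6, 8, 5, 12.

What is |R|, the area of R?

6 + 8 + 5 + 12 = 31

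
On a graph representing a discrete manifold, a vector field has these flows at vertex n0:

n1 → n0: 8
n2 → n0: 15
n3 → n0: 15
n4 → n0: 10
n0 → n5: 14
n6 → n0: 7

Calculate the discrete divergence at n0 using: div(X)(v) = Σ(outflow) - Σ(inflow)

Divergence = sum of outgoing flows = (-8) + (-15) + (-15) + (-10) + 14 + (-7) = -41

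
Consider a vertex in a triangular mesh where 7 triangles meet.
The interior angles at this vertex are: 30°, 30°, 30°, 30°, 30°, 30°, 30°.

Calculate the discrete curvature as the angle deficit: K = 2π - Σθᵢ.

Sum of angles = 210°. K = 360° - 210° = 150° = 5π/6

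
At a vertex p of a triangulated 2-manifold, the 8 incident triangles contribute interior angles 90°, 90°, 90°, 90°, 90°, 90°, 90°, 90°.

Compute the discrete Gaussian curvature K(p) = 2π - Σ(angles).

Sum of angles = 720°. K = 360° - 720° = -360°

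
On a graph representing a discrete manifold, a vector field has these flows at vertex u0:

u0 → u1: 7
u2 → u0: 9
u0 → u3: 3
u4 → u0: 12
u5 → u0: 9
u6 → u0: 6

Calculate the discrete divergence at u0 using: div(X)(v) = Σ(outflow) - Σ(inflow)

Divergence = sum of outgoing flows = 7 + (-9) + 3 + (-12) + (-9) + (-6) = -26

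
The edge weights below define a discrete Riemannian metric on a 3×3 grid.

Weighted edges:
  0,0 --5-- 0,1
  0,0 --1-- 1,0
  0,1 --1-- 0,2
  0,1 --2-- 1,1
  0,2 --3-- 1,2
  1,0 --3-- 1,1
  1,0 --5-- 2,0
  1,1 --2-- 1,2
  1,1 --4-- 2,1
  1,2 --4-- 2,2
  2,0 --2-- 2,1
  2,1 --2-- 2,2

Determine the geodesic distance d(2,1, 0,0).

Shortest path: 2,1 → 2,0 → 1,0 → 0,0, total weight = 8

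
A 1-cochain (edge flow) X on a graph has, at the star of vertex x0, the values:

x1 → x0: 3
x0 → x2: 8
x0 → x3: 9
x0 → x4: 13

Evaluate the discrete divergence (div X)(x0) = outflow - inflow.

Divergence = sum of outgoing flows = (-3) + 8 + 9 + 13 = 27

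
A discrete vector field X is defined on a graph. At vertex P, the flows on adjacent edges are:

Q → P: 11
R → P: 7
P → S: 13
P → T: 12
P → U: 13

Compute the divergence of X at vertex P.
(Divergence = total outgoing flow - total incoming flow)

Divergence = sum of outgoing flows = (-11) + (-7) + 13 + 12 + 13 = 20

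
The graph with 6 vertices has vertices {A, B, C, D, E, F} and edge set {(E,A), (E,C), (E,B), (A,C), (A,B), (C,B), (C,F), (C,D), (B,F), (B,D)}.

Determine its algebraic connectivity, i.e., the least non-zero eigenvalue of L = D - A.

Degrees: deg(A) = 3, deg(B) = 5, deg(C) = 5, deg(D) = 2, deg(E) = 3, deg(F) = 2.
L = D − A with rows/columns ordered (A, B, C, D, E, F):
  [ 3, -1, -1,  0, -1,  0]
  [-1,  5, -1, -1, -1, -1]
  [-1, -1,  5, -1, -1, -1]
  [ 0, -1, -1,  2,  0,  0]
  [-1, -1, -1,  0,  3,  0]
  [ 0, -1, -1,  0,  0,  2]
Characteristic polynomial: det(λI − L) = λ(λ − 2)²(λ − 4)(λ − 6)².
Roots: λ = 0; (λ − 2) = 0 ⇒ λ = 2 (multiplicity 2); (λ − 4) = 0 ⇒ λ = 4; (λ − 6) = 0 ⇒ λ = 6 (multiplicity 2).
(Check: the roots sum (with multiplicity) to 20, matching trace L = Σdeg = 2·10 = 20.)
Laplacian eigenvalues: [0.0, 2.0, 2.0, 4.0, 6.0, 6.0]. Algebraic connectivity (smallest non-zero eigenvalue) = 2.0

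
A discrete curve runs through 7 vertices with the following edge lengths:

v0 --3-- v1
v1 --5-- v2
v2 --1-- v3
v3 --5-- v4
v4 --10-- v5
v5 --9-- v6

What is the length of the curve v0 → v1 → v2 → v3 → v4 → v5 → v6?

Arc length = 3 + 5 + 1 + 5 + 10 + 9 = 33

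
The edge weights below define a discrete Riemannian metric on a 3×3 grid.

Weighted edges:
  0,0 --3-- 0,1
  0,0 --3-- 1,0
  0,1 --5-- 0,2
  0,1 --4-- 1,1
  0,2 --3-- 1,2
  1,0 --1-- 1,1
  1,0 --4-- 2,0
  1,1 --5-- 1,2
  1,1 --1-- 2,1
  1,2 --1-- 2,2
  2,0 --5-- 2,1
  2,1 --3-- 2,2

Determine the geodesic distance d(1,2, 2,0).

Shortest path: 1,2 → 2,2 → 2,1 → 2,0, total weight = 9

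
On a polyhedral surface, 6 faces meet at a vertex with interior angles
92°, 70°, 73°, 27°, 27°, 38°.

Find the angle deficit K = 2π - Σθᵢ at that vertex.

Sum of angles = 327°. K = 360° - 327° = 33° = 11π/60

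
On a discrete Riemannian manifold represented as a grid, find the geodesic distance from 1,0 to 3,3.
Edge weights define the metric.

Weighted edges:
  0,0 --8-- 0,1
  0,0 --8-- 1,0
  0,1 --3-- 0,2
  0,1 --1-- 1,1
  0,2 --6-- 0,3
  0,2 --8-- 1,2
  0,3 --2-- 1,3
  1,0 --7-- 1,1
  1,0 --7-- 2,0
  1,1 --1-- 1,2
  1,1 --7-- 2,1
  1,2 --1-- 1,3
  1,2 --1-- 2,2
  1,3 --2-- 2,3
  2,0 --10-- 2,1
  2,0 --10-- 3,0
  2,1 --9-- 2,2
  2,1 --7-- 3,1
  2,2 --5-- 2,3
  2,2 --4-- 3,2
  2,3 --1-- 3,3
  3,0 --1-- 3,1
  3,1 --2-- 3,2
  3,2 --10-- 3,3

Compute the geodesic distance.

Shortest path: 1,0 → 1,1 → 1,2 → 1,3 → 2,3 → 3,3, total weight = 12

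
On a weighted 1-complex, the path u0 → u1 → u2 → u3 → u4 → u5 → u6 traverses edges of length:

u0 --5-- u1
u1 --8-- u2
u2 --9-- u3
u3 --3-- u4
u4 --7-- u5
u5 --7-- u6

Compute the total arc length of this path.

Arc length = 5 + 8 + 9 + 3 + 7 + 7 = 39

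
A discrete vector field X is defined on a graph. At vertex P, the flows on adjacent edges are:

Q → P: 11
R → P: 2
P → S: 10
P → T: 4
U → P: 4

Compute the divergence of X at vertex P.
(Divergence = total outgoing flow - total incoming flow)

Divergence = sum of outgoing flows = (-11) + (-2) + 10 + 4 + (-4) = -3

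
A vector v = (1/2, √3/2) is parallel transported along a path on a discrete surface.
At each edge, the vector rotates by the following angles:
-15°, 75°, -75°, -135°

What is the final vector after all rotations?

Total rotation: (-15°) + 75° + (-75°) + (-135°) = -150°. Final vector: (0, -1)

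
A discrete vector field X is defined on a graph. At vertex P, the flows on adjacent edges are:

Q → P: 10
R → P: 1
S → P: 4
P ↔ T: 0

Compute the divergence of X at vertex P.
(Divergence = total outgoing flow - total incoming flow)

Divergence = sum of outgoing flows = (-10) + (-1) + (-4) + 0 = -15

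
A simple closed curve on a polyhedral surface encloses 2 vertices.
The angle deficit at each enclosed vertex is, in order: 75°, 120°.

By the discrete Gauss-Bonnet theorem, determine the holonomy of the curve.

Holonomy = total enclosed curvature = 75° + 120° = 195°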